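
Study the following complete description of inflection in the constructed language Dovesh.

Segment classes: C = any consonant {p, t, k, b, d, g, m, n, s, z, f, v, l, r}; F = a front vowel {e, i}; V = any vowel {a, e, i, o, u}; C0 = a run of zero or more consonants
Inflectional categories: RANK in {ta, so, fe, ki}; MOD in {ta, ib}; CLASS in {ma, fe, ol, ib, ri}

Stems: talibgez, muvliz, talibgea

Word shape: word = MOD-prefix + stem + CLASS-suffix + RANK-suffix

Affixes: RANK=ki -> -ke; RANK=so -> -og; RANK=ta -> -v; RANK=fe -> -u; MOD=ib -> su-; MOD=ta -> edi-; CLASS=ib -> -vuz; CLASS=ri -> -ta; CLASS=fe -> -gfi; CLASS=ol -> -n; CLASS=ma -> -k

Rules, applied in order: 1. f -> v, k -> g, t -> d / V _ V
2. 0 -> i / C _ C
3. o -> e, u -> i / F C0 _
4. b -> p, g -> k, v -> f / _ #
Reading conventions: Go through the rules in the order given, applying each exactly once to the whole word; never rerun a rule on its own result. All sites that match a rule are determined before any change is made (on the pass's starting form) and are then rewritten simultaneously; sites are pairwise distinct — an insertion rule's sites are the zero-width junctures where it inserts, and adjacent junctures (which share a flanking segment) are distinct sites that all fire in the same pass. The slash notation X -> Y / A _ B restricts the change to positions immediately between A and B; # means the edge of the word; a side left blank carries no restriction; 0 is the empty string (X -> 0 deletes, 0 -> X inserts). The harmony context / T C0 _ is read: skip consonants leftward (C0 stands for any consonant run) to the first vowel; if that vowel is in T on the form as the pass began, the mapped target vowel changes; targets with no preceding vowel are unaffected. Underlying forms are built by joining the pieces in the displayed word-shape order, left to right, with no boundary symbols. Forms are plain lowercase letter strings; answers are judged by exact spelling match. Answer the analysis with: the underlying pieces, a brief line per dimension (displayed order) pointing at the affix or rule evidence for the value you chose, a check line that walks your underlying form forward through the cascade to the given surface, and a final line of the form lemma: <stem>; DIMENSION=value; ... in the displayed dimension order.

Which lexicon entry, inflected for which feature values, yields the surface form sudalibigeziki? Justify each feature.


underlying: su-talibgez-k-u
RANK=fe - signalled by the affix -u
MOD=ib - signalled by the affix su-
CLASS=ma - signalled by the affix -k
check: sutalibgezku -> sudalibgezku -> sudalibigeziku -> sudalibigeziki -> sudalibigeziki
lemma: talibgez; RANK=fe; MOD=ib; CLASS=ma


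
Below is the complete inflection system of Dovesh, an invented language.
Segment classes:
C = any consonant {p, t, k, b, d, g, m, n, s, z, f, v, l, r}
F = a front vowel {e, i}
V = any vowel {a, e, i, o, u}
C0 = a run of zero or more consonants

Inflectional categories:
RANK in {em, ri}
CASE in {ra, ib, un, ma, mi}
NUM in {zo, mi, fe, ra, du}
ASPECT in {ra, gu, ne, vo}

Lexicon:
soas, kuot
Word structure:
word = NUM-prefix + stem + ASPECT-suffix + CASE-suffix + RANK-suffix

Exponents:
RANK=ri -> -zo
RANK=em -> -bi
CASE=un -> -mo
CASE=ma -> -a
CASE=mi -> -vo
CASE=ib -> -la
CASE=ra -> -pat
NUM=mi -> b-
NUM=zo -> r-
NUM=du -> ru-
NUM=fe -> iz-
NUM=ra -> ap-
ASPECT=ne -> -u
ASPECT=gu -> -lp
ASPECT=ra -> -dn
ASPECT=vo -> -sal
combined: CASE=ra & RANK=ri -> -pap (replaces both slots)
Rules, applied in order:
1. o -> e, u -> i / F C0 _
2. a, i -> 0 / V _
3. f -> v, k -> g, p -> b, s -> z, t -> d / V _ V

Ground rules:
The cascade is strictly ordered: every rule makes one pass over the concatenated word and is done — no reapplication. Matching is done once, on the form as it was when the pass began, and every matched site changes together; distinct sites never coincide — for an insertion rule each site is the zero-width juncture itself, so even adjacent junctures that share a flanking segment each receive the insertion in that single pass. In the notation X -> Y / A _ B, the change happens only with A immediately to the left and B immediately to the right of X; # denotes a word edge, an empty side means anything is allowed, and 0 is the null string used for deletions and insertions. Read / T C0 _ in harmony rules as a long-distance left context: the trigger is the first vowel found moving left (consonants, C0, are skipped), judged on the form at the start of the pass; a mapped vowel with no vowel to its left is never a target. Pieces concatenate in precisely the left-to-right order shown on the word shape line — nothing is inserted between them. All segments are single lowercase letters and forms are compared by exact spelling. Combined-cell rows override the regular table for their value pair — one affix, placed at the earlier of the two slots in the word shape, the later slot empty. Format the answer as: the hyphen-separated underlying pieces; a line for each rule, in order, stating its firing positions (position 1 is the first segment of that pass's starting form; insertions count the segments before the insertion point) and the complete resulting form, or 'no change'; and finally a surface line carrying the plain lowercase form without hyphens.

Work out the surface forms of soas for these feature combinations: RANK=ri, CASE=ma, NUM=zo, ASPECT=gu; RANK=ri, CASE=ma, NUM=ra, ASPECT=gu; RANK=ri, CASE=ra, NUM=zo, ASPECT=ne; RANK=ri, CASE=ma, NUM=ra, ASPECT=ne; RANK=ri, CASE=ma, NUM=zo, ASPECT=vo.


cell RANK=ri, CASE=ma, NUM=zo, ASPECT=gu:
underlying: r-soas-lp-a-zo
1. o -> e, u -> i / F C0 _: no change
2. a, i -> 0 / V _: fires at position(s) 4: rsoslpazo
3. f -> v, k -> g, p -> b, s -> z, t -> d / V _ V: no change
surface: rsoslpazo

cell RANK=ri, CASE=ma, NUM=ra, ASPECT=gu:
underlying: ap-soas-lp-a-zo
1. o -> e, u -> i / F C0 _: no change
2. a, i -> 0 / V _: fires at position(s) 5: apsoslpazo
3. f -> v, k -> g, p -> b, s -> z, t -> d / V _ V: no change
surface: apsoslpazo

cell RANK=ri, CASE=ra, NUM=zo, ASPECT=ne:
underlying: r-soas-u-pap
1. o -> e, u -> i / F C0 _: no change
2. a, i -> 0 / V _: fires at position(s) 4: rsosupap
3. f -> v, k -> g, p -> b, s -> z, t -> d / V _ V: fires at position(s) 4, 6: rsozubap
surface: rsozubap

cell RANK=ri, CASE=ma, NUM=ra, ASPECT=ne:
underlying: ap-soas-u-a-zo
1. o -> e, u -> i / F C0 _: no change
2. a, i -> 0 / V _: fires at position(s) 5, 8: apsosuzo
3. f -> v, k -> g, p -> b, s -> z, t -> d / V _ V: fires at position(s) 5: apsozuzo
surface: apsozuzo

cell RANK=ri, CASE=ma, NUM=zo, ASPECT=vo:
underlying: r-soas-sal-a-zo
1. o -> e, u -> i / F C0 _: no change
2. a, i -> 0 / V _: fires at position(s) 4: rsossalazo
3. f -> v, k -> g, p -> b, s -> z, t -> d / V _ V: no change
surface: rsossalazo


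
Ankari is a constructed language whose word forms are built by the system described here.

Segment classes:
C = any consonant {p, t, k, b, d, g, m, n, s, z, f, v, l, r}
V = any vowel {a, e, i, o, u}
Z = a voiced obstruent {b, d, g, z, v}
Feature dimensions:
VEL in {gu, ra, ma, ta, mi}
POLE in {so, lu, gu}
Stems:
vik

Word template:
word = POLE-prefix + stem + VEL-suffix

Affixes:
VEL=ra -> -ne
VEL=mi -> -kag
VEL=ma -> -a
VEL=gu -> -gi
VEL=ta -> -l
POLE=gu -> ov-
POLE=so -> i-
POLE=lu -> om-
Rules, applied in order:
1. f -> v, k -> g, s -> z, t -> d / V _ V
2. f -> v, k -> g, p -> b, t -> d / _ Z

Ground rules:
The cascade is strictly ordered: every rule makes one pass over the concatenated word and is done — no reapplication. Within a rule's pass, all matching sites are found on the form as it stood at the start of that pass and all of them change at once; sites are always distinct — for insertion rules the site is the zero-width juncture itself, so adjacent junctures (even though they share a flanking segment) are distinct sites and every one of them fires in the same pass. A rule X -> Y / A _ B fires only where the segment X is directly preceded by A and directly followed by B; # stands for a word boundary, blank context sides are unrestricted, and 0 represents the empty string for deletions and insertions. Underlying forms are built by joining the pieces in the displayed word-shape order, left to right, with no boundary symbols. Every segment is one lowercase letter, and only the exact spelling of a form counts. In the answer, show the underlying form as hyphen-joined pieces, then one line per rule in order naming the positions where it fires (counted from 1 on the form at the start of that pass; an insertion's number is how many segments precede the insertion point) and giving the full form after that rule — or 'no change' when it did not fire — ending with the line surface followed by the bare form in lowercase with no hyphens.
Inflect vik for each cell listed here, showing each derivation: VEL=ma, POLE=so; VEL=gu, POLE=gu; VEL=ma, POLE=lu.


cell VEL=ma, POLE=so:
underlying: i-vik-a
1. f -> v, k -> g, s -> z, t -> d / V _ V: fires at position(s) 4: iviga
2. f -> v, k -> g, p -> b, t -> d / _ Z: no change
surface: iviga

cell VEL=gu, POLE=gu:
underlying: ov-vik-gi
1. f -> v, k -> g, s -> z, t -> d / V _ V: no change
2. f -> v, k -> g, p -> b, t -> d / _ Z: fires at position(s) 5: ovviggi
surface: ovviggi

cell VEL=ma, POLE=lu:
underlying: om-vik-a
1. f -> v, k -> g, s -> z, t -> d / V _ V: fires at position(s) 5: omviga
2. f -> v, k -> g, p -> b, t -> d / _ Z: no change
surface: omviga


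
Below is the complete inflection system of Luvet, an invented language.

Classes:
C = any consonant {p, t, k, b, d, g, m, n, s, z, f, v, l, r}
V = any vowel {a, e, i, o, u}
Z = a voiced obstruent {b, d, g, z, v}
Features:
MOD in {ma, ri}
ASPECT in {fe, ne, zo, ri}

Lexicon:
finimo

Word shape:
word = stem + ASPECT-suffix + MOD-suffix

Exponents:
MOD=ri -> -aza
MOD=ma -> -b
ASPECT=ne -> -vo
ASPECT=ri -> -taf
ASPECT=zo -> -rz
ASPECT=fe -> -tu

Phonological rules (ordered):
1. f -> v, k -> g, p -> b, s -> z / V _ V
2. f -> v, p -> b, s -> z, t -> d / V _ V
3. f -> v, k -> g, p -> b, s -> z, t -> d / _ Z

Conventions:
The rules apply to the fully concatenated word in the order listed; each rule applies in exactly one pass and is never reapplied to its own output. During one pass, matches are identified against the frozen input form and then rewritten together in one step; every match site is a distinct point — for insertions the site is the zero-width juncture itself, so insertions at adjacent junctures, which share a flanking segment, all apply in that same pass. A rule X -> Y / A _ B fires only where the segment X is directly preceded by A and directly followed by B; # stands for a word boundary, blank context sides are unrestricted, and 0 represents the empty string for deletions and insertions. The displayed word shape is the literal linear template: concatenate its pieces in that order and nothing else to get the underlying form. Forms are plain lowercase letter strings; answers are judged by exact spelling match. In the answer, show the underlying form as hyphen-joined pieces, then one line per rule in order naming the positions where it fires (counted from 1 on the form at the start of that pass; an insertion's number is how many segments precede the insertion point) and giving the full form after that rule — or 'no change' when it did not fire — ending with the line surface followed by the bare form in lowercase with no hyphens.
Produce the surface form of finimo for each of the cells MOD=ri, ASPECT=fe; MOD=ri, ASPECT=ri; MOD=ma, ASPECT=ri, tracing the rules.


cell MOD=ri, ASPECT=fe:
underlying: finimo-tu-aza
1. f -> v, k -> g, p -> b, s -> z / V _ V: no change
2. f -> v, p -> b, s -> z, t -> d / V _ V: fires at position(s) 7: finimoduaza
3. f -> v, k -> g, p -> b, s -> z, t -> d / _ Z: no change
surface: finimoduaza

cell MOD=ri, ASPECT=ri:
underlying: finimo-taf-aza
1. f -> v, k -> g, p -> b, s -> z / V _ V: fires at position(s) 9: finimotavaza
2. f -> v, p -> b, s -> z, t -> d / V _ V: fires at position(s) 7: finimodavaza
3. f -> v, k -> g, p -> b, s -> z, t -> d / _ Z: no change
surface: finimodavaza

cell MOD=ma, ASPECT=ri:
underlying: finimo-taf-b
1. f -> v, k -> g, p -> b, s -> z / V _ V: no change
2. f -> v, p -> b, s -> z, t -> d / V _ V: fires at position(s) 7: finimodafb
3. f -> v, k -> g, p -> b, s -> z, t -> d / _ Z: fires at position(s) 9: finimodavb
surface: finimodavb


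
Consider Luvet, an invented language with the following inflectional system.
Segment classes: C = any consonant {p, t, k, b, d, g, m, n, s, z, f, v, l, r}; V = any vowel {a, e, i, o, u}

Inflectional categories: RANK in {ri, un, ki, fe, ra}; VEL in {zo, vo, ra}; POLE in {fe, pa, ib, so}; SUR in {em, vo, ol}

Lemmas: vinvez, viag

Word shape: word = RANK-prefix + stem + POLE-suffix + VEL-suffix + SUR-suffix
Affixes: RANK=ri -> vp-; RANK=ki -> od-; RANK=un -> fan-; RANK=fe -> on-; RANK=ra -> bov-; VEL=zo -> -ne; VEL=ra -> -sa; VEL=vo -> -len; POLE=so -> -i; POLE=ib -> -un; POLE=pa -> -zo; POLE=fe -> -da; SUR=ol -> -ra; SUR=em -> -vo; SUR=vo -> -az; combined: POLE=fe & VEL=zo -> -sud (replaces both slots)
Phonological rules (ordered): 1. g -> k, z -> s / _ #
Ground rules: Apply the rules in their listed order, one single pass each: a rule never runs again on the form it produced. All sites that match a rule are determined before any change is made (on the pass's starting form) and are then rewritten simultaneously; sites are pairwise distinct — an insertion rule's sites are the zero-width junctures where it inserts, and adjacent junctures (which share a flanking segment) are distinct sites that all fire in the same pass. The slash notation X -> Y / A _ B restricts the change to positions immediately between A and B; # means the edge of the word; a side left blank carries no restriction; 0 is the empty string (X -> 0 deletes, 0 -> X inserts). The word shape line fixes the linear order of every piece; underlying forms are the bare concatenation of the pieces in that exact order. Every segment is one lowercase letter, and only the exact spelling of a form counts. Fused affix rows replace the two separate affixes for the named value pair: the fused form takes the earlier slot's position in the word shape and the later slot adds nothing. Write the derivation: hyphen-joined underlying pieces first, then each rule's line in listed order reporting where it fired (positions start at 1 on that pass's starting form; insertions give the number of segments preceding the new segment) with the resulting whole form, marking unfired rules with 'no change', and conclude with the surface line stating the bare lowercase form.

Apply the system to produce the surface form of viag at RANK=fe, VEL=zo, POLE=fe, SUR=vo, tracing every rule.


underlying: on-viag-sud-az
1. g -> k, z -> s / _ #: fires at position(s) 11: onviagsudas
surface: onviagsudas


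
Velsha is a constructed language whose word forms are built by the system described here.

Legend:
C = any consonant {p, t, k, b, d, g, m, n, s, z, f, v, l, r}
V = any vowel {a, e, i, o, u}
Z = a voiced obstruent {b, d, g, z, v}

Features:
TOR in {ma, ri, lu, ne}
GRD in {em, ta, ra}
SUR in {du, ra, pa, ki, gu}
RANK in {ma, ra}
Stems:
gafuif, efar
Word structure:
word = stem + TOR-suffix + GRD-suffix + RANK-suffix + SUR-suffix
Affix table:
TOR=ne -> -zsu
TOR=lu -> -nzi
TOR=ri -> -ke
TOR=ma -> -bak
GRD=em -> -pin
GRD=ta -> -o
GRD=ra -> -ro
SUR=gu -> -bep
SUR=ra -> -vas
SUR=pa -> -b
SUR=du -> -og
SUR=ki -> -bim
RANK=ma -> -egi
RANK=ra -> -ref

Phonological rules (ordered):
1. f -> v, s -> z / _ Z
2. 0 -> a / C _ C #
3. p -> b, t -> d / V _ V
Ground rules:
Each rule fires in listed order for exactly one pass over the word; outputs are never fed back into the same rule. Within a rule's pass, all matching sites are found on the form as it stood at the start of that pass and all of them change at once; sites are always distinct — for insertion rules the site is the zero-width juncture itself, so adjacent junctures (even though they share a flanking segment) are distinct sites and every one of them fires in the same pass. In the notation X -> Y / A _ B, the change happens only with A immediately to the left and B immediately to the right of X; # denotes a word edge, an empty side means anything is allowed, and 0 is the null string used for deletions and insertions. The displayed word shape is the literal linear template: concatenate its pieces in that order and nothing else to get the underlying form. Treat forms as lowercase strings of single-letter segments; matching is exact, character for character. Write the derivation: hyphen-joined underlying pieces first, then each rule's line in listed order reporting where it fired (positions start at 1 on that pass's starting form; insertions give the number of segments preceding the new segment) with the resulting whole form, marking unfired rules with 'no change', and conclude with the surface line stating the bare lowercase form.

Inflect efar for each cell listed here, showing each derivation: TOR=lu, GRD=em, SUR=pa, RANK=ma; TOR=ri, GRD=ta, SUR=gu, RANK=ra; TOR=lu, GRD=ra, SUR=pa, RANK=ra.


cell TOR=lu, GRD=em, SUR=pa, RANK=ma:
underlying: efar-nzi-pin-egi-b
1. f -> v, s -> z / _ Z: no change
2. 0 -> a / C _ C #: no change
3. p -> b, t -> d / V _ V: fires at position(s) 8: efarnzibinegib
surface: efarnzibinegib

cell TOR=ri, GRD=ta, SUR=gu, RANK=ra:
underlying: efar-ke-o-ref-bep
1. f -> v, s -> z / _ Z: fires at position(s) 10: efarkeorevbep
2. 0 -> a / C _ C #: no change
3. p -> b, t -> d / V _ V: no change
surface: efarkeorevbep

cell TOR=lu, GRD=ra, SUR=pa, RANK=ra:
underlying: efar-nzi-ro-ref-b
1. f -> v, s -> z / _ Z: fires at position(s) 12: efarnzirorevb
2. 0 -> a / C _ C #: inserts after position(s) 12: efarnzirorevab
3. p -> b, t -> d / V _ V: no change
surface: efarnzirorevab


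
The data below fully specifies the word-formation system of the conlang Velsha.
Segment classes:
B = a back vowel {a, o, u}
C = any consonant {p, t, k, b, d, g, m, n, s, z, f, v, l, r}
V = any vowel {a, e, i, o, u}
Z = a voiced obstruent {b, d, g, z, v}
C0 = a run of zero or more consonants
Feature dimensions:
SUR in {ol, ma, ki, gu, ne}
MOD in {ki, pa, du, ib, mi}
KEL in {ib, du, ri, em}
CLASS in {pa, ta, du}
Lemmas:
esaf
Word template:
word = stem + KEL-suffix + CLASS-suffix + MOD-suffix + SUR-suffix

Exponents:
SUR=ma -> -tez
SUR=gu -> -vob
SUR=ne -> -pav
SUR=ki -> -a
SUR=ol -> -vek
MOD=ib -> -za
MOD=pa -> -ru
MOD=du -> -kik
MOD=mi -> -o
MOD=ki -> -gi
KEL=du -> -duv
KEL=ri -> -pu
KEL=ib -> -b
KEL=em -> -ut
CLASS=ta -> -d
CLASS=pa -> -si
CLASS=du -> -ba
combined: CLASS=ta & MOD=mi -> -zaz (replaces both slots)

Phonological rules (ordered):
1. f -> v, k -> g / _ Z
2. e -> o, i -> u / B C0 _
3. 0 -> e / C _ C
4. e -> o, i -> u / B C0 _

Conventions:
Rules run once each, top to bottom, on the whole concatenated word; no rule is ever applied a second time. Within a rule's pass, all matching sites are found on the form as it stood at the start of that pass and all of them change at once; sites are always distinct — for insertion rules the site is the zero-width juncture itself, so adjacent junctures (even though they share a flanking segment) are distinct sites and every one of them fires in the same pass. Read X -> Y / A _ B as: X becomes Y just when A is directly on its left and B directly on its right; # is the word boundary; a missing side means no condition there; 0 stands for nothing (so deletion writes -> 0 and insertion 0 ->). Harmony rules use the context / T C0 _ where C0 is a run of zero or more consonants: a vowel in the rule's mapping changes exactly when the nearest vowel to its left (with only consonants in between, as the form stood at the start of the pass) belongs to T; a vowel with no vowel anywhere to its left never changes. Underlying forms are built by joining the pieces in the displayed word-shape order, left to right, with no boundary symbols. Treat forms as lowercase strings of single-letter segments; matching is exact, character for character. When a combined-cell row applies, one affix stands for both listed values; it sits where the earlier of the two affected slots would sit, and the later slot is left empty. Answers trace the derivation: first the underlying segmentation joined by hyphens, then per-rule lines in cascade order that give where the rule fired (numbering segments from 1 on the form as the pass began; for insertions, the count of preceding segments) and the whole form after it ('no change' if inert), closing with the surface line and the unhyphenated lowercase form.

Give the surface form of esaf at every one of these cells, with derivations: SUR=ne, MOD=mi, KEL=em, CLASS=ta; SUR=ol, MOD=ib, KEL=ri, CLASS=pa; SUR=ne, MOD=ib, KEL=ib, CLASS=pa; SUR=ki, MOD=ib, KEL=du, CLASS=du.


cell SUR=ne, MOD=mi, KEL=em, CLASS=ta:
underlying: esaf-ut-zaz-pav
1. f -> v, k -> g / _ Z: no change
2. e -> o, i -> u / B C0 _: no change
3. 0 -> e / C _ C: inserts after position(s) 6, 9: esafutezazepav
4. e -> o, i -> u / B C0 _: fires at position(s) 7, 11: esafutozazopav
surface: esafutozazopav

cell SUR=ol, MOD=ib, KEL=ri, CLASS=pa:
underlying: esaf-pu-si-za-vek
1. f -> v, k -> g / _ Z: no change
2. e -> o, i -> u / B C0 _: fires at position(s) 8, 12: esafpusuzavok
3. 0 -> e / C _ C: inserts after position(s) 4: esafepusuzavok
4. e -> o, i -> u / B C0 _: fires at position(s) 5: esafopusuzavok
surface: esafopusuzavok

cell SUR=ne, MOD=ib, KEL=ib, CLASS=pa:
underlying: esaf-b-si-za-pav
1. f -> v, k -> g / _ Z: fires at position(s) 4: esavbsizapav
2. e -> o, i -> u / B C0 _: fires at position(s) 7: esavbsuzapav
3. 0 -> e / C _ C: inserts after position(s) 4, 5: esavebesuzapav
4. e -> o, i -> u / B C0 _: fires at position(s) 5: esavobesuzapav
surface: esavobesuzapav

cell SUR=ki, MOD=ib, KEL=du, CLASS=du:
underlying: esaf-duv-ba-za-a
1. f -> v, k -> g / _ Z: fires at position(s) 4: esavduvbazaa
2. e -> o, i -> u / B C0 _: no change
3. 0 -> e / C _ C: inserts after position(s) 4, 7: esaveduvebazaa
4. e -> o, i -> u / B C0 _: fires at position(s) 5, 9: esavoduvobazaa
surface: esavoduvobazaa


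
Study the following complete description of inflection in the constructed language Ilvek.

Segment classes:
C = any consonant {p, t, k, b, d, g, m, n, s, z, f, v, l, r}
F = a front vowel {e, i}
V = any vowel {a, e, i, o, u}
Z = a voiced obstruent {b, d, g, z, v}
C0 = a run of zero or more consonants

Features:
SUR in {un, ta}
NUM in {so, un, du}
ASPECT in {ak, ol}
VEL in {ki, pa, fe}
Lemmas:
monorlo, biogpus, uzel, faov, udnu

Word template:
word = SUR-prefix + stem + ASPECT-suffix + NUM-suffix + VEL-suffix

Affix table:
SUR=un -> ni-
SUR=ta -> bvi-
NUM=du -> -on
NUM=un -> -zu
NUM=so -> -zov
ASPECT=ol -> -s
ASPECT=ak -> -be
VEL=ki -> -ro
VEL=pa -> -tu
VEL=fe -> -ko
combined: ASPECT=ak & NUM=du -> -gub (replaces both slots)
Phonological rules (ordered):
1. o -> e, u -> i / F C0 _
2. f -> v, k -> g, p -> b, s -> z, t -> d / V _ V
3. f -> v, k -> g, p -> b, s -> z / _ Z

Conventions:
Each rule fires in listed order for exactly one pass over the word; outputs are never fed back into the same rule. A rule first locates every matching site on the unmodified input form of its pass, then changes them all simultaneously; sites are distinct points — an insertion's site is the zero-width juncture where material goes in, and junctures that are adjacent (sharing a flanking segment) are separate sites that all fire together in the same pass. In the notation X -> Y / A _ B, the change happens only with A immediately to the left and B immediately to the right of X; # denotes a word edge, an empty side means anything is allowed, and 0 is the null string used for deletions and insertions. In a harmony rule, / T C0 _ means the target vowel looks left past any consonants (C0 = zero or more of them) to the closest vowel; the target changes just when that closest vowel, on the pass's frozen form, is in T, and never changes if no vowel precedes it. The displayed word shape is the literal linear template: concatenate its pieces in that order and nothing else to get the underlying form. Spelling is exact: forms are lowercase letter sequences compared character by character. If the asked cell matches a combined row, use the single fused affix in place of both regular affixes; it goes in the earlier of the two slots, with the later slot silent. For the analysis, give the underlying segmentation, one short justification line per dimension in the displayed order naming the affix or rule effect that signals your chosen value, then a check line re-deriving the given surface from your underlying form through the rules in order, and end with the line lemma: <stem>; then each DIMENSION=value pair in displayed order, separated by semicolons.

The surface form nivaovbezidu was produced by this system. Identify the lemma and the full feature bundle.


underlying: ni-faov-be-zu-tu
SUR=un - signalled by the affix ni-
NUM=un - signalled by the affix -zu
ASPECT=ak - signalled by the affix -be
VEL=pa - signalled by the affix -tu
check: nifaovbezutu -> nifaovbezitu -> nivaovbezidu -> nivaovbezidu
lemma: faov; SUR=un; NUM=un; ASPECT=ak; VEL=pa


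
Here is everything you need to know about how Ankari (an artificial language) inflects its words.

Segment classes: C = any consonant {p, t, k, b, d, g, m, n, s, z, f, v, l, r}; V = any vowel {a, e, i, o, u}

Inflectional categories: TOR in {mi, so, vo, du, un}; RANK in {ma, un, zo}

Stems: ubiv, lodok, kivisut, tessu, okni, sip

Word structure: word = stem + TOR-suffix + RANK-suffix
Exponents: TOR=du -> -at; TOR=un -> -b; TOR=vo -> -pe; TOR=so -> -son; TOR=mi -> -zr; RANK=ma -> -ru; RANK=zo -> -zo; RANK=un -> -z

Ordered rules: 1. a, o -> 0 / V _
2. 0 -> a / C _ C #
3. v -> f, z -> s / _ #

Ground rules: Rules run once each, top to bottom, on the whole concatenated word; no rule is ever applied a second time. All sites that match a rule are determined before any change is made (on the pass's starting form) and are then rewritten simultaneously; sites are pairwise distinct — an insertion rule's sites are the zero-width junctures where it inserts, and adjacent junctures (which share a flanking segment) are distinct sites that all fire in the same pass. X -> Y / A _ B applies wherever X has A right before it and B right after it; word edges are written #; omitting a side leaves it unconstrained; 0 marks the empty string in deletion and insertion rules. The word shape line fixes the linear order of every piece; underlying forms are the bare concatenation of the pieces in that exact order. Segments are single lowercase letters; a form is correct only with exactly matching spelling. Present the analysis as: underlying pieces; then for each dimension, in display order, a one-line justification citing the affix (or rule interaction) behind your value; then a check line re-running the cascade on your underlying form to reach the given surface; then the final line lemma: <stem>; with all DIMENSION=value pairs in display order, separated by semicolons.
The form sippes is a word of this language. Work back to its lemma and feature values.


underlying: sip-pe-z
TOR=vo - signalled by the affix -pe
RANK=un - signalled by the affix -z
check: sippez -> sippez -> sippez -> sippes
lemma: sip; TOR=vo; RANK=un


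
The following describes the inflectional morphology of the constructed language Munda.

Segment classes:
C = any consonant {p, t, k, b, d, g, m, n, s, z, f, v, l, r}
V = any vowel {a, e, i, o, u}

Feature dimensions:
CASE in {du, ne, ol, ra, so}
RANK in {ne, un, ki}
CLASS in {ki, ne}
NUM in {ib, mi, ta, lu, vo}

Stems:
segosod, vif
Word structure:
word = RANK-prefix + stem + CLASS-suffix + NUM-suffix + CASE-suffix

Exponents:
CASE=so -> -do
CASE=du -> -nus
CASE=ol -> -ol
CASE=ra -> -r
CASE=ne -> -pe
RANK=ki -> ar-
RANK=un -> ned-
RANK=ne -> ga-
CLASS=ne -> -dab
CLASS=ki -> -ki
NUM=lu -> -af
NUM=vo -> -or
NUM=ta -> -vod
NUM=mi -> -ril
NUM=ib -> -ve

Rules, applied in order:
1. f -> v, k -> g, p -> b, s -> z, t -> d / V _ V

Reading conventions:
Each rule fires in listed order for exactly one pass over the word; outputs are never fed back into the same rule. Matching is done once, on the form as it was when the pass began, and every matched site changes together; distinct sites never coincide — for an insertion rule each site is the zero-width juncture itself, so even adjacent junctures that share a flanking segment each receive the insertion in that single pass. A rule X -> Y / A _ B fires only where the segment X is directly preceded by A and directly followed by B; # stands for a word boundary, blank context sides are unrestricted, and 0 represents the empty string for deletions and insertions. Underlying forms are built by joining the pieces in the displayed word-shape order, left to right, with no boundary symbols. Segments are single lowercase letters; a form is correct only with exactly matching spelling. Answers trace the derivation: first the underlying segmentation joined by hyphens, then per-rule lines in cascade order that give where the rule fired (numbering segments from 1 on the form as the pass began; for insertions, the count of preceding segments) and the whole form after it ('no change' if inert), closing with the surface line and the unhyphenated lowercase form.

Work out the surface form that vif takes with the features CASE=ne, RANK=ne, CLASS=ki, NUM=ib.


underlying: ga-vif-ki-ve-pe
1. f -> v, k -> g, p -> b, s -> z, t -> d / V _ V: fires at position(s) 10: gavifkivebe
surface: gavifkivebe


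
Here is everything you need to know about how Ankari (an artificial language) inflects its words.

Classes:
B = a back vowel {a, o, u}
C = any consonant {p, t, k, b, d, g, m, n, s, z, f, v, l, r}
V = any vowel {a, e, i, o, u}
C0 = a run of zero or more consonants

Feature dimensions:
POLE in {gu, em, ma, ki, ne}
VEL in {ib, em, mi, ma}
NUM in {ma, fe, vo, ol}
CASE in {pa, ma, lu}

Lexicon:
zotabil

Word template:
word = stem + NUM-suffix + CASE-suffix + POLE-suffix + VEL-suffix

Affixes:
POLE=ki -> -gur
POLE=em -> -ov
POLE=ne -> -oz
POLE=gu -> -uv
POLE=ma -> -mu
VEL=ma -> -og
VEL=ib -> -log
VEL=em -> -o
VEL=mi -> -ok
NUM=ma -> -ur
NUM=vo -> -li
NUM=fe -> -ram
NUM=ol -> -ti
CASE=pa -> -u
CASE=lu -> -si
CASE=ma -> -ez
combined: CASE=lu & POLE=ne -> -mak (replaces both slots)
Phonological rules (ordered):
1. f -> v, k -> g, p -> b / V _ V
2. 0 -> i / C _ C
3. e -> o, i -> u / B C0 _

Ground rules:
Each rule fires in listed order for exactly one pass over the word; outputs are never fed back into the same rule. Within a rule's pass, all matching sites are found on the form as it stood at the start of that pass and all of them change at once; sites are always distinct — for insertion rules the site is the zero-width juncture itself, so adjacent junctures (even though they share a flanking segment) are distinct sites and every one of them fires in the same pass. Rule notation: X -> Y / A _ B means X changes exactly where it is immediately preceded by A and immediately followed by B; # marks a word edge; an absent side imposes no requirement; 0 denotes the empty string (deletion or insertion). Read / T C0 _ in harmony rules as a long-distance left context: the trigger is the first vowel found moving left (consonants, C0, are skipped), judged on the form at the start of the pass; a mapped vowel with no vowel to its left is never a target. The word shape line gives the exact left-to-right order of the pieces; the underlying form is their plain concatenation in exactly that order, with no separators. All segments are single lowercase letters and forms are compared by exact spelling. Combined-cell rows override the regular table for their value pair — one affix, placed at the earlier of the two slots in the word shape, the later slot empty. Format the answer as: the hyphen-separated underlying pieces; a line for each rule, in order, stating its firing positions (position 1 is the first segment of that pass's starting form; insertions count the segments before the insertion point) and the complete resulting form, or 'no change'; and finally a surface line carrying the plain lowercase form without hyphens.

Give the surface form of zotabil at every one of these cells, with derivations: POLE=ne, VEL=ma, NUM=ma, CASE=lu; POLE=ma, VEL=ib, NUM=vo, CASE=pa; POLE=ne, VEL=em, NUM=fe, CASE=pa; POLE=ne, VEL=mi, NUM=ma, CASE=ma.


cell POLE=ne, VEL=ma, NUM=ma, CASE=lu:
underlying: zotabil-ur-mak-og
1. f -> v, k -> g, p -> b / V _ V: fires at position(s) 12: zotabilurmagog
2. 0 -> i / C _ C: inserts after position(s) 9: zotabilurimagog
3. e -> o, i -> u / B C0 _: fires at position(s) 6, 10: zotabulurumagog
surface: zotabulurumagog

cell POLE=ma, VEL=ib, NUM=vo, CASE=pa:
underlying: zotabil-li-u-mu-log
1. f -> v, k -> g, p -> b / V _ V: no change
2. 0 -> i / C _ C: inserts after position(s) 7: zotabililiumulog
3. e -> o, i -> u / B C0 _: fires at position(s) 6: zotabuliliumulog
surface: zotabuliliumulog

cell POLE=ne, VEL=em, NUM=fe, CASE=pa:
underlying: zotabil-ram-u-oz-o
1. f -> v, k -> g, p -> b / V _ V: no change
2. 0 -> i / C _ C: inserts after position(s) 7: zotabiliramuozo
3. e -> o, i -> u / B C0 _: fires at position(s) 6: zotabuliramuozo
surface: zotabuliramuozo

cell POLE=ne, VEL=mi, NUM=ma, CASE=ma:
underlying: zotabil-ur-ez-oz-ok
1. f -> v, k -> g, p -> b / V _ V: no change
2. 0 -> i / C _ C: no change
3. e -> o, i -> u / B C0 _: fires at position(s) 6, 10: zotabulurozozok
surface: zotabulurozozok


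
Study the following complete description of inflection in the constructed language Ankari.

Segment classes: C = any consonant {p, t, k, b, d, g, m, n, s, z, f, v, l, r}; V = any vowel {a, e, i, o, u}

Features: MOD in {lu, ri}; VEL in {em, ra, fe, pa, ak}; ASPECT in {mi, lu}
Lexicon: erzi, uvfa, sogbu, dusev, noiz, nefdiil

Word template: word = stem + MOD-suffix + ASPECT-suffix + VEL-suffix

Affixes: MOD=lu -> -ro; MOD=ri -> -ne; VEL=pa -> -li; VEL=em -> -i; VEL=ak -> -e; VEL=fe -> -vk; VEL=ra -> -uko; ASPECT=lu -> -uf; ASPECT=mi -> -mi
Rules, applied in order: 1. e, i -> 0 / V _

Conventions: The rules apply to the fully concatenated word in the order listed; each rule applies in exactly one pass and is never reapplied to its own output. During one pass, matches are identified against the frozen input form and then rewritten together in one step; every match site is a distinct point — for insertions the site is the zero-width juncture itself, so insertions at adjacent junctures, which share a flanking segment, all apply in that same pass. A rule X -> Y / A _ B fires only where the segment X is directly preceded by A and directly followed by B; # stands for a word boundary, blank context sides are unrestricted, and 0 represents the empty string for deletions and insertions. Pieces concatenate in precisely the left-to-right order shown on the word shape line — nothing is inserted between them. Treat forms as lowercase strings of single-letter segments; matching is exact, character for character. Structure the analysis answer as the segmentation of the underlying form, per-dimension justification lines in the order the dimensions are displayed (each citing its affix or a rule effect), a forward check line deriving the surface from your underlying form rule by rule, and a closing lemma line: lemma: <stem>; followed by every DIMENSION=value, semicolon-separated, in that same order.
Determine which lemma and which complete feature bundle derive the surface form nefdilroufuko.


underlying: nefdiil-ro-uf-uko
MOD=lu - signalled by the affix -ro
VEL=ra - signalled by the affix -uko
ASPECT=lu - signalled by the affix -uf
check: nefdiilroufuko -> nefdilroufuko
lemma: nefdiil; MOD=lu; VEL=ra; ASPECT=lu


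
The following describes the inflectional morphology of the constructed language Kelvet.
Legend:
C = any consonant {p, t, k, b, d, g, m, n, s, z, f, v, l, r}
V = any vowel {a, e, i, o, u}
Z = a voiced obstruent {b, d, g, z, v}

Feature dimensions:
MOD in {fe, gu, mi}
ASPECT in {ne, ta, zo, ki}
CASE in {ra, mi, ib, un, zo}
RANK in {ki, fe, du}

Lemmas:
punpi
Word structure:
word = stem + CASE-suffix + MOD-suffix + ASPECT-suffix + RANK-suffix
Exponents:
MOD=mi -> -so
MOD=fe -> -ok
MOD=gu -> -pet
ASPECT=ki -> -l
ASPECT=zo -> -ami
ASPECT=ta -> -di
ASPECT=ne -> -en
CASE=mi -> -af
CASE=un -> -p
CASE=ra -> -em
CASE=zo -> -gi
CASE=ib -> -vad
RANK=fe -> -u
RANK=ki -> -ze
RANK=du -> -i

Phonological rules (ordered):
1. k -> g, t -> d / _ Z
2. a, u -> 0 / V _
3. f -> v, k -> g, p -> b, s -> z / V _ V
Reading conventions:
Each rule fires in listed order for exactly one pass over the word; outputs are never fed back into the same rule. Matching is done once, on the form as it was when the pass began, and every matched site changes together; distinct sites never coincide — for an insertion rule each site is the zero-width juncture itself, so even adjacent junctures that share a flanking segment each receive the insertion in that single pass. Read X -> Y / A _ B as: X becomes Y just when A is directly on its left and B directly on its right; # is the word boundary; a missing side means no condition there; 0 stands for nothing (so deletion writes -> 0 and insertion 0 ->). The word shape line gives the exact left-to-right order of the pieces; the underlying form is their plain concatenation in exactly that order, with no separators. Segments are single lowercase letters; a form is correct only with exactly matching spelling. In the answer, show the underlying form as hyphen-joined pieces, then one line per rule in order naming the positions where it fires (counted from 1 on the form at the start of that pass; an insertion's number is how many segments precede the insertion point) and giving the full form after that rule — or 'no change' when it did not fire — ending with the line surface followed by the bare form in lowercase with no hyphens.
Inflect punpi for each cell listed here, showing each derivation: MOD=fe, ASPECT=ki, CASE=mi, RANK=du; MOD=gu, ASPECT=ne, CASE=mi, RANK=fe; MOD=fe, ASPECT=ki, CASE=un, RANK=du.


cell MOD=fe, ASPECT=ki, CASE=mi, RANK=du:
underlying: punpi-af-ok-l-i
1. k -> g, t -> d / _ Z: no change
2. a, u -> 0 / V _: fires at position(s) 6: punpifokli
3. f -> v, k -> g, p -> b, s -> z / V _ V: fires at position(s) 6: punpivokli
surface: punpivokli

cell MOD=gu, ASPECT=ne, CASE=mi, RANK=fe:
underlying: punpi-af-pet-en-u
1. k -> g, t -> d / _ Z: no change
2. a, u -> 0 / V _: fires at position(s) 6: punpifpetenu
3. f -> v, k -> g, p -> b, s -> z / V _ V: no change
surface: punpifpetenu

cell MOD=fe, ASPECT=ki, CASE=un, RANK=du:
underlying: punpi-p-ok-l-i
1. k -> g, t -> d / _ Z: no change
2. a, u -> 0 / V _: no change
3. f -> v, k -> g, p -> b, s -> z / V _ V: fires at position(s) 6: punpibokli
surface: punpibokli


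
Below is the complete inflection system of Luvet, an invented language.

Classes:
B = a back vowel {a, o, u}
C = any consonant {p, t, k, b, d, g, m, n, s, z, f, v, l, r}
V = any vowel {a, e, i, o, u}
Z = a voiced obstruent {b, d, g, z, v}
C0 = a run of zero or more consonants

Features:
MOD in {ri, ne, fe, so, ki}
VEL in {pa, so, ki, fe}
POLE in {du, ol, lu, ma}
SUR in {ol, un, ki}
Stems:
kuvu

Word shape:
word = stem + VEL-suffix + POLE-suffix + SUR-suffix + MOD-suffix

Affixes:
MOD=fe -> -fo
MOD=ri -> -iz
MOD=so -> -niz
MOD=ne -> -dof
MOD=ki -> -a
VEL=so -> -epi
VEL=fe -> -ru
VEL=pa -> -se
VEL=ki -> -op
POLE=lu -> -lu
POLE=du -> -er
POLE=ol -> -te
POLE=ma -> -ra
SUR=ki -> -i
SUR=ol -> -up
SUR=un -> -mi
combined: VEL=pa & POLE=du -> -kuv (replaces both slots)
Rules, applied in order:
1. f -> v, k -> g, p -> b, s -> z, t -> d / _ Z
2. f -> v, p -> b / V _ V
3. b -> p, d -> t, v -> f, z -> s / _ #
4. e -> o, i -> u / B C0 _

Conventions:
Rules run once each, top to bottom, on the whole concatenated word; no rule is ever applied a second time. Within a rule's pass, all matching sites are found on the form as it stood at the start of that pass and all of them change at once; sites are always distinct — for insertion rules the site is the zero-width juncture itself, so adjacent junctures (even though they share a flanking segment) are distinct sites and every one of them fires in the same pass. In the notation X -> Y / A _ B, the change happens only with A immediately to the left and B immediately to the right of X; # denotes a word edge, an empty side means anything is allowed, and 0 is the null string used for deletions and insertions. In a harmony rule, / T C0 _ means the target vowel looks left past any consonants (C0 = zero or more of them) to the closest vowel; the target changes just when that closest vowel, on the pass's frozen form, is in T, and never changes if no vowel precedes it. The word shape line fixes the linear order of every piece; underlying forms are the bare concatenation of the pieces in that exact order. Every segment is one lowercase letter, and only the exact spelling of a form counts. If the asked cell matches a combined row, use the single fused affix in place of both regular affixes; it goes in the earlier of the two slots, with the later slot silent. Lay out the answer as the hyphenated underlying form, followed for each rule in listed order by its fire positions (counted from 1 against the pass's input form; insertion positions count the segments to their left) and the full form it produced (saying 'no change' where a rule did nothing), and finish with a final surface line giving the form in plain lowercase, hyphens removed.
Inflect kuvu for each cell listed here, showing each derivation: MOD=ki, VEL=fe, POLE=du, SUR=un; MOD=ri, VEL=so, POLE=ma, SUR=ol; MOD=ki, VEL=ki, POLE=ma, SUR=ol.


cell MOD=ki, VEL=fe, POLE=du, SUR=un:
underlying: kuvu-ru-er-mi-a
1. f -> v, k -> g, p -> b, s -> z, t -> d / _ Z: no change
2. f -> v, p -> b / V _ V: no change
3. b -> p, d -> t, v -> f, z -> s / _ #: no change
4. e -> o, i -> u / B C0 _: fires at position(s) 7: kuvuruormia
surface: kuvuruormia

cell MOD=ri, VEL=so, POLE=ma, SUR=ol:
underlying: kuvu-epi-ra-up-iz
1. f -> v, k -> g, p -> b, s -> z, t -> d / _ Z: no change
2. f -> v, p -> b / V _ V: fires at position(s) 6, 11: kuvuebiraubiz
3. b -> p, d -> t, v -> f, z -> s / _ #: fires at position(s) 13: kuvuebiraubis
4. e -> o, i -> u / B C0 _: fires at position(s) 5, 12: kuvuobiraubus
surface: kuvuobiraubus

cell MOD=ki, VEL=ki, POLE=ma, SUR=ol:
underlying: kuvu-op-ra-up-a
1. f -> v, k -> g, p -> b, s -> z, t -> d / _ Z: no change
2. f -> v, p -> b / V _ V: fires at position(s) 10: kuvuoprauba
3. b -> p, d -> t, v -> f, z -> s / _ #: no change
4. e -> o, i -> u / B C0 _: no change
surface: kuvuoprauba
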